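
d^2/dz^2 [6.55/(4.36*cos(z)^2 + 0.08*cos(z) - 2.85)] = (-498.05152*(1 - cos(z)^2)^2 - 6.85392*cos(z)^3 - 574.62888*cos(z)^2 + 12.21444*cos(z) + 660.91596)/(4.36*cos(z)^2 + 0.08*cos(z) - 2.85)^3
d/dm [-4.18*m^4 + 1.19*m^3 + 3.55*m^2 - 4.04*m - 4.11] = -16.72*m^3 + 3.57*m^2 + 7.1*m - 4.04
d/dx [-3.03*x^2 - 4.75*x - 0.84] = -6.06*x - 4.75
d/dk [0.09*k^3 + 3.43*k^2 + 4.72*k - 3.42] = 0.27*k^2 + 6.86*k + 4.72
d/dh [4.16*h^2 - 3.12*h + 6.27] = 8.32*h - 3.12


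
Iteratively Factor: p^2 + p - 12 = (p - 3)*(p + 4)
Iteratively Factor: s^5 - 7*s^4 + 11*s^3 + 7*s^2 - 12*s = (s - 4)*(s^4 - 3*s^3 - s^2 + 3*s) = (s - 4)*(s - 3)*(s^3 - s) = (s - 4)*(s - 3)*(s + 1)*(s^2 - s) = s*(s - 4)*(s - 3)*(s + 1)*(s - 1)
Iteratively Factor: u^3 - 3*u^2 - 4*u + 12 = (u + 2)*(u^2 - 5*u + 6) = (u - 3)*(u + 2)*(u - 2)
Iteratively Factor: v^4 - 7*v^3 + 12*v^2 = (v - 3)*(v^3 - 4*v^2) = v*(v - 3)*(v^2 - 4*v) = v^2*(v - 3)*(v - 4)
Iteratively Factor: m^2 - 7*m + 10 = (m - 5)*(m - 2)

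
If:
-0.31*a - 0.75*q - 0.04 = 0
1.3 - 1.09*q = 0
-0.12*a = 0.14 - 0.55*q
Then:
No Solution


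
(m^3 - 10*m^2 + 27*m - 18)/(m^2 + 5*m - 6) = (m^2 - 9*m + 18)/(m + 6)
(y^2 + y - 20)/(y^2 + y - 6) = (y^2 + y - 20)/(y^2 + y - 6)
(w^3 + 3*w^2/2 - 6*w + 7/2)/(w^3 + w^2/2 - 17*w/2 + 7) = (w - 1)/(w - 2)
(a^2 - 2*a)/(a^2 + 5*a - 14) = a/(a + 7)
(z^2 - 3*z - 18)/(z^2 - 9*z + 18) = (z + 3)/(z - 3)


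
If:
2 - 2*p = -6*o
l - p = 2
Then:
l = p + 2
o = p/3 - 1/3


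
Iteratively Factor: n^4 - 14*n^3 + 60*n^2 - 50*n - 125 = (n - 5)*(n^3 - 9*n^2 + 15*n + 25) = (n - 5)^2*(n^2 - 4*n - 5) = (n - 5)^3*(n + 1)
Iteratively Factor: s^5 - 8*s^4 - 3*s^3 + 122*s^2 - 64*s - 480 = (s - 4)*(s^4 - 4*s^3 - 19*s^2 + 46*s + 120) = (s - 5)*(s - 4)*(s^3 + s^2 - 14*s - 24) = (s - 5)*(s - 4)*(s + 3)*(s^2 - 2*s - 8) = (s - 5)*(s - 4)^2*(s + 3)*(s + 2)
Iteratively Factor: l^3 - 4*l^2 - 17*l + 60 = (l + 4)*(l^2 - 8*l + 15) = (l - 5)*(l + 4)*(l - 3)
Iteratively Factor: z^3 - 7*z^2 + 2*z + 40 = (z - 4)*(z^2 - 3*z - 10) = (z - 4)*(z + 2)*(z - 5)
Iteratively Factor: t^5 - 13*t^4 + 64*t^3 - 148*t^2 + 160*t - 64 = (t - 2)*(t^4 - 11*t^3 + 42*t^2 - 64*t + 32) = (t - 2)*(t - 1)*(t^3 - 10*t^2 + 32*t - 32) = (t - 2)^2*(t - 1)*(t^2 - 8*t + 16) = (t - 4)*(t - 2)^2*(t - 1)*(t - 4)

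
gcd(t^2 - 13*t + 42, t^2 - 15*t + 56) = t - 7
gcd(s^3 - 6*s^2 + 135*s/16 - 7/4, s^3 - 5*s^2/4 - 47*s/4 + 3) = s^2 - 17*s/4 + 1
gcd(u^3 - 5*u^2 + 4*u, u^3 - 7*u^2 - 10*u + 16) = u - 1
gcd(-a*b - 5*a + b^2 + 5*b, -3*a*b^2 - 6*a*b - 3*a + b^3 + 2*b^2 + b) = 1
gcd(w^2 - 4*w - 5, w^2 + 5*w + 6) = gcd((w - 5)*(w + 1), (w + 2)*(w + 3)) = 1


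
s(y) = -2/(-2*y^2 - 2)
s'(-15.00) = 0.00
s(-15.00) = 0.00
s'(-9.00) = 0.00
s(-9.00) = 0.01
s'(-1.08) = 0.46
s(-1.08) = 0.46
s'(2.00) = -0.16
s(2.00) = 0.20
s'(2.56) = -0.09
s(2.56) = 0.13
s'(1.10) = -0.45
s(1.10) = 0.45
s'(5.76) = -0.01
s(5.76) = 0.03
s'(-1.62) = 0.25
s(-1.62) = 0.28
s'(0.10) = -0.20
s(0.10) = 0.99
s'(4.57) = -0.02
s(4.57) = 0.05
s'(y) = -8*y/(-2*y^2 - 2)^2 = -2*y/(y^2 + 1)^2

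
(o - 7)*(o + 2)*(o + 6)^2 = o^4 + 7*o^3 - 38*o^2 - 348*o - 504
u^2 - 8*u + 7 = (u - 7)*(u - 1)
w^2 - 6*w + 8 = (w - 4)*(w - 2)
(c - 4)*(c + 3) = c^2 - c - 12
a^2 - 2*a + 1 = (a - 1)^2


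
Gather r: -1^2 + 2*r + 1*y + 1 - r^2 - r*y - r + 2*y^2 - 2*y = -r^2 + r*(1 - y) + 2*y^2 - y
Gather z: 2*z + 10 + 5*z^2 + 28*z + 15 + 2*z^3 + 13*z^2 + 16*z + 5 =2*z^3 + 18*z^2 + 46*z + 30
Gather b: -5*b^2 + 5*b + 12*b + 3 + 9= -5*b^2 + 17*b + 12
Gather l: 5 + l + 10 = l + 15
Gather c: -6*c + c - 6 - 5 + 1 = -5*c - 10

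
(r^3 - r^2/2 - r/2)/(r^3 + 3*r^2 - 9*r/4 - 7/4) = 2*r/(2*r + 7)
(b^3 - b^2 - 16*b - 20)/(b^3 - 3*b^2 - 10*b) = (b + 2)/b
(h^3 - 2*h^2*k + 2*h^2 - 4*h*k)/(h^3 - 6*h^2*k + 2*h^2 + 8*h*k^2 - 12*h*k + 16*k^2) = h/(h - 4*k)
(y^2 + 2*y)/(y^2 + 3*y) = (y + 2)/(y + 3)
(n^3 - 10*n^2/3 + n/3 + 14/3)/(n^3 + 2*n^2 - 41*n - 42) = (n^2 - 13*n/3 + 14/3)/(n^2 + n - 42)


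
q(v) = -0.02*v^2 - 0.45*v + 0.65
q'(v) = -0.04*v - 0.45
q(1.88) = -0.27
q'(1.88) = -0.53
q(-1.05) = 1.10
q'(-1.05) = -0.41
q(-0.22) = 0.75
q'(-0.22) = -0.44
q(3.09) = -0.93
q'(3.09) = -0.57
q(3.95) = -1.44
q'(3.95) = -0.61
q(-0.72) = 0.96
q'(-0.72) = -0.42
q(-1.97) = 1.46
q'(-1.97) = -0.37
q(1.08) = 0.14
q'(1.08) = -0.49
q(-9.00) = 3.08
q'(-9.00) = -0.09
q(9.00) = -5.02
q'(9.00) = -0.81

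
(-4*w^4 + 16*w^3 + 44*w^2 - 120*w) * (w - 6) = -4*w^5 + 40*w^4 - 52*w^3 - 384*w^2 + 720*w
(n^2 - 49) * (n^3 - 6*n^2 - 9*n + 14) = n^5 - 6*n^4 - 58*n^3 + 308*n^2 + 441*n - 686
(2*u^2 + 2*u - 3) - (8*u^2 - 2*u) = -6*u^2 + 4*u - 3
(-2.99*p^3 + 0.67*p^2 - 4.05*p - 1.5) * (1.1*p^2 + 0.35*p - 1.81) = -3.289*p^5 - 0.3095*p^4 + 1.1914*p^3 - 4.2802*p^2 + 6.8055*p + 2.715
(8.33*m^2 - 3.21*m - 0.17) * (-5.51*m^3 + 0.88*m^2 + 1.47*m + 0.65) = -45.8983*m^5 + 25.0175*m^4 + 10.357*m^3 + 0.5462*m^2 - 2.3364*m - 0.1105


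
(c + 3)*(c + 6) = c^2 + 9*c + 18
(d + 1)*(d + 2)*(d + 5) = d^3 + 8*d^2 + 17*d + 10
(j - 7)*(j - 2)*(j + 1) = j^3 - 8*j^2 + 5*j + 14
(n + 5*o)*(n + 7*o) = n^2 + 12*n*o + 35*o^2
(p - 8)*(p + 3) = p^2 - 5*p - 24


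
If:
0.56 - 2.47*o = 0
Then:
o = 0.23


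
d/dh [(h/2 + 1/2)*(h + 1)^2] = 3*(h + 1)^2/2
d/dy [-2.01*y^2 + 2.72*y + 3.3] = 2.72 - 4.02*y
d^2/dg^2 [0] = 0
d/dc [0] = 0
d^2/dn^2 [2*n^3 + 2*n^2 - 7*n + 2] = 12*n + 4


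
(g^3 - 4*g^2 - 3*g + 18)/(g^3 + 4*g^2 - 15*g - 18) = (g^2 - g - 6)/(g^2 + 7*g + 6)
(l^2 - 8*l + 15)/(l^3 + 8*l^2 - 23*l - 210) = (l - 3)/(l^2 + 13*l + 42)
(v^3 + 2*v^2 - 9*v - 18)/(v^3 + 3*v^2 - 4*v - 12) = (v - 3)/(v - 2)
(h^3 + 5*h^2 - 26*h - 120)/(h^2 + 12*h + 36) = (h^2 - h - 20)/(h + 6)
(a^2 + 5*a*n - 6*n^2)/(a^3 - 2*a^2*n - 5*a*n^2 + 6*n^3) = (a + 6*n)/(a^2 - a*n - 6*n^2)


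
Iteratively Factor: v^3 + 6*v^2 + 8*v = (v + 2)*(v^2 + 4*v) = v*(v + 2)*(v + 4)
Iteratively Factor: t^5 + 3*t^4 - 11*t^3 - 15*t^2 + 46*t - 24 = (t - 2)*(t^4 + 5*t^3 - t^2 - 17*t + 12) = (t - 2)*(t - 1)*(t^3 + 6*t^2 + 5*t - 12) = (t - 2)*(t - 1)^2*(t^2 + 7*t + 12) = (t - 2)*(t - 1)^2*(t + 4)*(t + 3)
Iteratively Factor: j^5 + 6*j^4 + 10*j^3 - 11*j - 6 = (j - 1)*(j^4 + 7*j^3 + 17*j^2 + 17*j + 6) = (j - 1)*(j + 3)*(j^3 + 4*j^2 + 5*j + 2) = (j - 1)*(j + 2)*(j + 3)*(j^2 + 2*j + 1) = (j - 1)*(j + 1)*(j + 2)*(j + 3)*(j + 1)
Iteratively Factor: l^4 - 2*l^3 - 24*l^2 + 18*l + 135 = (l - 5)*(l^3 + 3*l^2 - 9*l - 27) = (l - 5)*(l - 3)*(l^2 + 6*l + 9) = (l - 5)*(l - 3)*(l + 3)*(l + 3)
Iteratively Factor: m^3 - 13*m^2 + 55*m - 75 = (m - 3)*(m^2 - 10*m + 25) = (m - 5)*(m - 3)*(m - 5)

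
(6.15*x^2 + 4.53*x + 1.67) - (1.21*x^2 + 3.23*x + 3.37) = 4.94*x^2 + 1.3*x - 1.7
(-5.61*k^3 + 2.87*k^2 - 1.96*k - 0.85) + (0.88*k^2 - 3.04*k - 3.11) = -5.61*k^3 + 3.75*k^2 - 5.0*k - 3.96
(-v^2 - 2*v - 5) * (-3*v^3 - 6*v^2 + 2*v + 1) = 3*v^5 + 12*v^4 + 25*v^3 + 25*v^2 - 12*v - 5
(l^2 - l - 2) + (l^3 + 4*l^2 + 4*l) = l^3 + 5*l^2 + 3*l - 2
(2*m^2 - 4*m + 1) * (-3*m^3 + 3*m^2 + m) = -6*m^5 + 18*m^4 - 13*m^3 - m^2 + m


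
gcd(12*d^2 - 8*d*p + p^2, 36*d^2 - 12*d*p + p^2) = -6*d + p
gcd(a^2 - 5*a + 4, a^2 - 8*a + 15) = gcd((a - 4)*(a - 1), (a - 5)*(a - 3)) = 1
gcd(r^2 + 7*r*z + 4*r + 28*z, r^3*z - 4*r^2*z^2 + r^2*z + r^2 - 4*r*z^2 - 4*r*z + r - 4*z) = 1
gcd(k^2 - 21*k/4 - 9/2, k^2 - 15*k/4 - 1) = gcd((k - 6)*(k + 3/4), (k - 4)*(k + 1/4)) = 1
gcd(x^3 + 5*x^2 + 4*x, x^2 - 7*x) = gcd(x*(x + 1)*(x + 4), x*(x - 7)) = x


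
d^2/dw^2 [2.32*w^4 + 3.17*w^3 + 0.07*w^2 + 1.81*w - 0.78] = 27.84*w^2 + 19.02*w + 0.14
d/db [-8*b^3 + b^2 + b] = -24*b^2 + 2*b + 1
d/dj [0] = 0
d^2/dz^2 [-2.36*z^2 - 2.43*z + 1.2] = -4.72000000000000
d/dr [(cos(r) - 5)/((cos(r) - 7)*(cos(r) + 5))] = (cos(r)^2 - 10*cos(r) + 45)*sin(r)/((cos(r) - 7)^2*(cos(r) + 5)^2)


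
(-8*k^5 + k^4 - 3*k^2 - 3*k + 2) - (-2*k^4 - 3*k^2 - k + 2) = -8*k^5 + 3*k^4 - 2*k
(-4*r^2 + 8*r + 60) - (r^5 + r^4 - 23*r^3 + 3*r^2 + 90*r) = -r^5 - r^4 + 23*r^3 - 7*r^2 - 82*r + 60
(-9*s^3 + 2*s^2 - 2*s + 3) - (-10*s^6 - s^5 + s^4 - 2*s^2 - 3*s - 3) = 10*s^6 + s^5 - s^4 - 9*s^3 + 4*s^2 + s + 6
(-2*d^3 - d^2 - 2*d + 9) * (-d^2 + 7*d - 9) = 2*d^5 - 13*d^4 + 13*d^3 - 14*d^2 + 81*d - 81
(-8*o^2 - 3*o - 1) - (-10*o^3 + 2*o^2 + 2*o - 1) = 10*o^3 - 10*o^2 - 5*o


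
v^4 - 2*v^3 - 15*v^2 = v^2*(v - 5)*(v + 3)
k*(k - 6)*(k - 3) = k^3 - 9*k^2 + 18*k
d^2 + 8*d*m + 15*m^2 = (d + 3*m)*(d + 5*m)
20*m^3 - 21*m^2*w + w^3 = (-4*m + w)*(-m + w)*(5*m + w)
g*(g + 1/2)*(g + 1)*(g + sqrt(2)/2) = g^4 + sqrt(2)*g^3/2 + 3*g^3/2 + g^2/2 + 3*sqrt(2)*g^2/4 + sqrt(2)*g/4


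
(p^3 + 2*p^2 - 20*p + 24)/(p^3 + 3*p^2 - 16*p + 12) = (p - 2)/(p - 1)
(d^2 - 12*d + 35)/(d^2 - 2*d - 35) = (d - 5)/(d + 5)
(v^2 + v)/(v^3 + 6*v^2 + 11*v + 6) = v/(v^2 + 5*v + 6)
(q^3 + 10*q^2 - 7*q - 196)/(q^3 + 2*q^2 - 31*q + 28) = (q + 7)/(q - 1)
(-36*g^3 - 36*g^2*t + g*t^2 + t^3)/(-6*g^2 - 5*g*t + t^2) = 6*g + t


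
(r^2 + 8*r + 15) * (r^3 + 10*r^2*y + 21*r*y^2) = r^5 + 10*r^4*y + 8*r^4 + 21*r^3*y^2 + 80*r^3*y + 15*r^3 + 168*r^2*y^2 + 150*r^2*y + 315*r*y^2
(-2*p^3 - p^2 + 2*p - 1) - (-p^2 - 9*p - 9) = -2*p^3 + 11*p + 8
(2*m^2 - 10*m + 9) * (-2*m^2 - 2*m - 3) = -4*m^4 + 16*m^3 - 4*m^2 + 12*m - 27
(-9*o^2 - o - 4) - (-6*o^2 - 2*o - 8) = -3*o^2 + o + 4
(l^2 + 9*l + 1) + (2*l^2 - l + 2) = 3*l^2 + 8*l + 3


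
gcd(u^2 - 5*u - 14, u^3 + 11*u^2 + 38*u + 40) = u + 2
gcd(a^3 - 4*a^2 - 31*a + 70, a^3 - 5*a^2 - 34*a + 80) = a^2 + 3*a - 10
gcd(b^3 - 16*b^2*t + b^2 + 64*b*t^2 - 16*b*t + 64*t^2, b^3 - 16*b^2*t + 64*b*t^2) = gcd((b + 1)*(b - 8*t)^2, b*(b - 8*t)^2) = b^2 - 16*b*t + 64*t^2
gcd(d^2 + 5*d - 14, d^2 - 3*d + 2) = d - 2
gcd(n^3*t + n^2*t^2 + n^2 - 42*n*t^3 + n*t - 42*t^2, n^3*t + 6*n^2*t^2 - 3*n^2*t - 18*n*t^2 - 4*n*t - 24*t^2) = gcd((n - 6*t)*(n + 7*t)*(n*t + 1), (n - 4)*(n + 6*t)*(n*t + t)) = 1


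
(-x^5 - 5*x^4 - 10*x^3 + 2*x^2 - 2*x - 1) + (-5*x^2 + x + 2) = -x^5 - 5*x^4 - 10*x^3 - 3*x^2 - x + 1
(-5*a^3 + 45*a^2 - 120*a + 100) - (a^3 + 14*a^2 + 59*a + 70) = -6*a^3 + 31*a^2 - 179*a + 30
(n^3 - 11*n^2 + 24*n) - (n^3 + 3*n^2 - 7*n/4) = -14*n^2 + 103*n/4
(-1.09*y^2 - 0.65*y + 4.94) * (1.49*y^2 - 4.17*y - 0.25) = -1.6241*y^4 + 3.5768*y^3 + 10.3436*y^2 - 20.4373*y - 1.235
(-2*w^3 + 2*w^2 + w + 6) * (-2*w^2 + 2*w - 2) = 4*w^5 - 8*w^4 + 6*w^3 - 14*w^2 + 10*w - 12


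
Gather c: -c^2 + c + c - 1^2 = -c^2 + 2*c - 1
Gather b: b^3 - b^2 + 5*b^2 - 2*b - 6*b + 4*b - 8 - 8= b^3 + 4*b^2 - 4*b - 16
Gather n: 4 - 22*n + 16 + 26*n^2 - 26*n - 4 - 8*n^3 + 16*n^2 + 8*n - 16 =-8*n^3 + 42*n^2 - 40*n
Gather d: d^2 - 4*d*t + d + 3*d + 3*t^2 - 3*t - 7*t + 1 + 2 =d^2 + d*(4 - 4*t) + 3*t^2 - 10*t + 3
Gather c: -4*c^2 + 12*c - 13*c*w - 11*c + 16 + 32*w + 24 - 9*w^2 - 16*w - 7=-4*c^2 + c*(1 - 13*w) - 9*w^2 + 16*w + 33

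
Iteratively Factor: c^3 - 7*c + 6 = (c - 2)*(c^2 + 2*c - 3) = (c - 2)*(c - 1)*(c + 3)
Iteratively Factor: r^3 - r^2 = (r)*(r^2 - r) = r^2*(r - 1)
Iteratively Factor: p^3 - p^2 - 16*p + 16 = (p - 4)*(p^2 + 3*p - 4) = (p - 4)*(p - 1)*(p + 4)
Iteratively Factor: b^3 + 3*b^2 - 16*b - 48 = (b - 4)*(b^2 + 7*b + 12) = (b - 4)*(b + 3)*(b + 4)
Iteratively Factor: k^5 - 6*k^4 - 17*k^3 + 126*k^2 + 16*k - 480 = (k - 3)*(k^4 - 3*k^3 - 26*k^2 + 48*k + 160) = (k - 3)*(k + 2)*(k^3 - 5*k^2 - 16*k + 80) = (k - 4)*(k - 3)*(k + 2)*(k^2 - k - 20) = (k - 5)*(k - 4)*(k - 3)*(k + 2)*(k + 4)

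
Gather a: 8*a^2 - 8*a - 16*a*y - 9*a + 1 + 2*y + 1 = 8*a^2 + a*(-16*y - 17) + 2*y + 2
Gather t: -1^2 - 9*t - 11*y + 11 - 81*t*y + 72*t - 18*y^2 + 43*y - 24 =t*(63 - 81*y) - 18*y^2 + 32*y - 14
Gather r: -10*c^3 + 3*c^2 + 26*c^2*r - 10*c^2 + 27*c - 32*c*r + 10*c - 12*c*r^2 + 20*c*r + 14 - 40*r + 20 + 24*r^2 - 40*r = -10*c^3 - 7*c^2 + 37*c + r^2*(24 - 12*c) + r*(26*c^2 - 12*c - 80) + 34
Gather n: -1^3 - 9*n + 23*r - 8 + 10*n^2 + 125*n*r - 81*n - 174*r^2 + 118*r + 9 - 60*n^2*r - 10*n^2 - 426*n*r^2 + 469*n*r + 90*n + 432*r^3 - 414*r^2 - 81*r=-60*n^2*r + n*(-426*r^2 + 594*r) + 432*r^3 - 588*r^2 + 60*r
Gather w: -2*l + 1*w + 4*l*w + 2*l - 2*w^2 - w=4*l*w - 2*w^2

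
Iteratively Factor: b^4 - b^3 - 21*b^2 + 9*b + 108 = (b + 3)*(b^3 - 4*b^2 - 9*b + 36) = (b - 3)*(b + 3)*(b^2 - b - 12) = (b - 4)*(b - 3)*(b + 3)*(b + 3)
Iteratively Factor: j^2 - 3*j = (j - 3)*(j)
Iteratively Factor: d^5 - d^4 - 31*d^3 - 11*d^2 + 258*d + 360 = (d + 3)*(d^4 - 4*d^3 - 19*d^2 + 46*d + 120) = (d - 4)*(d + 3)*(d^3 - 19*d - 30) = (d - 4)*(d + 3)^2*(d^2 - 3*d - 10) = (d - 5)*(d - 4)*(d + 3)^2*(d + 2)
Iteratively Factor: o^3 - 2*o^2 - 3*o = (o)*(o^2 - 2*o - 3) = o*(o - 3)*(o + 1)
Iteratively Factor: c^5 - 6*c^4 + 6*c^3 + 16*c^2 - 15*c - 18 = (c - 2)*(c^4 - 4*c^3 - 2*c^2 + 12*c + 9) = (c - 2)*(c + 1)*(c^3 - 5*c^2 + 3*c + 9) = (c - 2)*(c + 1)^2*(c^2 - 6*c + 9) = (c - 3)*(c - 2)*(c + 1)^2*(c - 3)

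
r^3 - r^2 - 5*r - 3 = (r - 3)*(r + 1)^2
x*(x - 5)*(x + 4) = x^3 - x^2 - 20*x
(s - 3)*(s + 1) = s^2 - 2*s - 3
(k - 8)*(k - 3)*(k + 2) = k^3 - 9*k^2 + 2*k + 48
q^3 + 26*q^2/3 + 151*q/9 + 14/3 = (q + 1/3)*(q + 7/3)*(q + 6)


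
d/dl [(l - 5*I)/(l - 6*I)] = -I/(l - 6*I)^2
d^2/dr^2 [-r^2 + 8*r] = -2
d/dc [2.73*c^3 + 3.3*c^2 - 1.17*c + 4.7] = 8.19*c^2 + 6.6*c - 1.17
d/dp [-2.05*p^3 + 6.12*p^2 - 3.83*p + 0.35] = -6.15*p^2 + 12.24*p - 3.83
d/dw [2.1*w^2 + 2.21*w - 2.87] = 4.2*w + 2.21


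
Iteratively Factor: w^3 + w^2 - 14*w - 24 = (w + 3)*(w^2 - 2*w - 8) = (w - 4)*(w + 3)*(w + 2)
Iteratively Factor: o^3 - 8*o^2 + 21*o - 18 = (o - 2)*(o^2 - 6*o + 9) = (o - 3)*(o - 2)*(o - 3)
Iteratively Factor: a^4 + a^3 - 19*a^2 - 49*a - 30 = (a - 5)*(a^3 + 6*a^2 + 11*a + 6) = (a - 5)*(a + 1)*(a^2 + 5*a + 6) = (a - 5)*(a + 1)*(a + 2)*(a + 3)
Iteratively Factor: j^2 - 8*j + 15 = (j - 3)*(j - 5)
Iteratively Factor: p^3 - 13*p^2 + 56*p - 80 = (p - 4)*(p^2 - 9*p + 20) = (p - 4)^2*(p - 5)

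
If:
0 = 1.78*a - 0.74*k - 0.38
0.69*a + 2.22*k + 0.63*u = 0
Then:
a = 0.189054726368159 - 0.104477611940299*u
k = -0.251311012505042*u - 0.0587602527901035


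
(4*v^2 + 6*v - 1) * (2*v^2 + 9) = 8*v^4 + 12*v^3 + 34*v^2 + 54*v - 9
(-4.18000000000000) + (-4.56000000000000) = -8.74000000000000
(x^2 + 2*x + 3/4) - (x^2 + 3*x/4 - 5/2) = 5*x/4 + 13/4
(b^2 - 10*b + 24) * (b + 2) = b^3 - 8*b^2 + 4*b + 48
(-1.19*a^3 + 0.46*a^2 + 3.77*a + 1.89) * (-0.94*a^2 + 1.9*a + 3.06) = 1.1186*a^5 - 2.6934*a^4 - 6.3112*a^3 + 6.794*a^2 + 15.1272*a + 5.7834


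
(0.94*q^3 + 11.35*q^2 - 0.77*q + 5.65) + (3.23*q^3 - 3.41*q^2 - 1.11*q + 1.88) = 4.17*q^3 + 7.94*q^2 - 1.88*q + 7.53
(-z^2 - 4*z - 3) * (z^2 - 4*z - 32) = -z^4 + 45*z^2 + 140*z + 96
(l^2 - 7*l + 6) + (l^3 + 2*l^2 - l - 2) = l^3 + 3*l^2 - 8*l + 4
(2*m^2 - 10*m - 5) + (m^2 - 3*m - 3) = 3*m^2 - 13*m - 8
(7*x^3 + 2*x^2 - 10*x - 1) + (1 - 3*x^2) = 7*x^3 - x^2 - 10*x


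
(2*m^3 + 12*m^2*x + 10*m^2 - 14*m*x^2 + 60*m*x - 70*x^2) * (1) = 2*m^3 + 12*m^2*x + 10*m^2 - 14*m*x^2 + 60*m*x - 70*x^2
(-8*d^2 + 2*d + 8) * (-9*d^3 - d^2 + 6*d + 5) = 72*d^5 - 10*d^4 - 122*d^3 - 36*d^2 + 58*d + 40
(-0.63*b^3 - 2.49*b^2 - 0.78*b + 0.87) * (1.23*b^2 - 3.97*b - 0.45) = -0.7749*b^5 - 0.5616*b^4 + 9.2094*b^3 + 5.2872*b^2 - 3.1029*b - 0.3915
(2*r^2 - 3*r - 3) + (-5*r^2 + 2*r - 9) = -3*r^2 - r - 12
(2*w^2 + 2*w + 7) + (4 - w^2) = w^2 + 2*w + 11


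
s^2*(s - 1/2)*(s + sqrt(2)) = s^4 - s^3/2 + sqrt(2)*s^3 - sqrt(2)*s^2/2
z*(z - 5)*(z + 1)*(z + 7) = z^4 + 3*z^3 - 33*z^2 - 35*z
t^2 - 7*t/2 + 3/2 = (t - 3)*(t - 1/2)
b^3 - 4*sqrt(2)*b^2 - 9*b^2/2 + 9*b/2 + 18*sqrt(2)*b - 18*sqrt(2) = (b - 3)*(b - 3/2)*(b - 4*sqrt(2))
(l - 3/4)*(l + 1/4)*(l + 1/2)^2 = l^4 + l^3/2 - 7*l^2/16 - 5*l/16 - 3/64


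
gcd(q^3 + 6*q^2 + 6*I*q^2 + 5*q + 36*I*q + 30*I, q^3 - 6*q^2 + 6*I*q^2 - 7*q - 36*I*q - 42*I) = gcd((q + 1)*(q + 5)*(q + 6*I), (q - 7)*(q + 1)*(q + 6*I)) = q^2 + q*(1 + 6*I) + 6*I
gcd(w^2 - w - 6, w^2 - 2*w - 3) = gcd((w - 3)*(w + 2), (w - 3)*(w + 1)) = w - 3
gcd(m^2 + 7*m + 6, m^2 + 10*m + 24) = m + 6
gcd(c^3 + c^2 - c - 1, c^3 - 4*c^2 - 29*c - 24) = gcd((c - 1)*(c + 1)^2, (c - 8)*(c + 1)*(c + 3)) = c + 1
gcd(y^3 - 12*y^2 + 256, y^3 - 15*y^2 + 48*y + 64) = y^2 - 16*y + 64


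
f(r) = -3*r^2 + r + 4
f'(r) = 1 - 6*r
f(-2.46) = -16.61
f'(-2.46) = 15.76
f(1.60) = -2.08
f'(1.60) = -8.60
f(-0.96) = 0.28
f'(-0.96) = 6.76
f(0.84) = 2.72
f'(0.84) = -4.04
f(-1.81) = -7.64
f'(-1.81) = 11.86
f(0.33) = 4.00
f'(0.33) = -0.98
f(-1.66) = -5.93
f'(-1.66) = 10.96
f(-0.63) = 2.18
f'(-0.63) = 4.78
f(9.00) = -230.00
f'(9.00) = -53.00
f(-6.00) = -110.00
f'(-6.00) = 37.00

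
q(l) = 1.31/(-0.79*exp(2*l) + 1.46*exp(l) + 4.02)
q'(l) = 1.31*(1.58*exp(2*l) - 1.46*exp(l))/(-0.79*exp(2*l) + 1.46*exp(l) + 4.02)^2 = (2.0698*exp(l) - 1.9126)*exp(l)/(-0.79*exp(2*l) + 1.46*exp(l) + 4.02)^2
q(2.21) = -0.03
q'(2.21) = 0.07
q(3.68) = -0.00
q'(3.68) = 0.00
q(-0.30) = 0.28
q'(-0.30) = -0.01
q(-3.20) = 0.32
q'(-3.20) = -0.00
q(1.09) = 0.95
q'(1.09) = 6.69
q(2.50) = -0.01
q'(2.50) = 0.03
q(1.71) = -0.11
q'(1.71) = 0.36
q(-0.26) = 0.28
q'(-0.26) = -0.01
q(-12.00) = 0.33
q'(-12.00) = 0.00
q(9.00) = 0.00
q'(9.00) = 0.00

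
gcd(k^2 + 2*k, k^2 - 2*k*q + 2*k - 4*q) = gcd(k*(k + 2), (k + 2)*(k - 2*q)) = k + 2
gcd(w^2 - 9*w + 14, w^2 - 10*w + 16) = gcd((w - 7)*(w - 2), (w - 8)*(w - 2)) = w - 2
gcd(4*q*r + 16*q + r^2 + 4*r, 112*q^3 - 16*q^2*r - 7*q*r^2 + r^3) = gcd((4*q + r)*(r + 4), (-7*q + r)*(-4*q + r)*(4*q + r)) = 4*q + r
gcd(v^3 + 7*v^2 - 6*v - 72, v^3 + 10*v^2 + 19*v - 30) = v + 6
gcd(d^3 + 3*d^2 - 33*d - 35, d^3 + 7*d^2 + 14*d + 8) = d + 1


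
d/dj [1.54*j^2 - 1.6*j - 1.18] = 3.08*j - 1.6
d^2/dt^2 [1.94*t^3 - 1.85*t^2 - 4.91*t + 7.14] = 11.64*t - 3.7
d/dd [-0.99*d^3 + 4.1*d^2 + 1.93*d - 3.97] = -2.97*d^2 + 8.2*d + 1.93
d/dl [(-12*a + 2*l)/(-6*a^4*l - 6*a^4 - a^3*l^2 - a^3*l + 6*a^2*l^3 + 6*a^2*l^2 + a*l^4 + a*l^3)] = 2*(-6*a^3*l - 6*a^3 - a^2*l^2 - a^2*l + 6*a*l^3 + 6*a*l^2 + l^4 + l^3 + (6*a - l)*(-6*a^3 - 2*a^2*l - a^2 + 18*a*l^2 + 12*a*l + 4*l^3 + 3*l^2))/(a*(6*a^3*l + 6*a^3 + a^2*l^2 + a^2*l - 6*a*l^3 - 6*a*l^2 - l^4 - l^3)^2)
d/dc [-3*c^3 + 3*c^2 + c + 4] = -9*c^2 + 6*c + 1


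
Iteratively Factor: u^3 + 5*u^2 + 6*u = (u)*(u^2 + 5*u + 6) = u*(u + 2)*(u + 3)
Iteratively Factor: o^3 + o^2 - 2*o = (o + 2)*(o^2 - o) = (o - 1)*(o + 2)*(o)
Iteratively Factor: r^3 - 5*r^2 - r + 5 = (r + 1)*(r^2 - 6*r + 5) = (r - 1)*(r + 1)*(r - 5)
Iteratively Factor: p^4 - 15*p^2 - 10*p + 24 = (p - 4)*(p^3 + 4*p^2 + p - 6) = (p - 4)*(p + 2)*(p^2 + 2*p - 3) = (p - 4)*(p - 1)*(p + 2)*(p + 3)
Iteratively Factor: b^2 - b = (b - 1)*(b)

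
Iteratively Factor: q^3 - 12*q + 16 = (q - 2)*(q^2 + 2*q - 8) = (q - 2)*(q + 4)*(q - 2)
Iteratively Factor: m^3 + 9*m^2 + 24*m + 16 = (m + 1)*(m^2 + 8*m + 16) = (m + 1)*(m + 4)*(m + 4)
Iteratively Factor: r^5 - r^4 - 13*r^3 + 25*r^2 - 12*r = (r - 1)*(r^4 - 13*r^2 + 12*r) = r*(r - 1)*(r^3 - 13*r + 12) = r*(r - 3)*(r - 1)*(r^2 + 3*r - 4) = r*(r - 3)*(r - 1)*(r + 4)*(r - 1)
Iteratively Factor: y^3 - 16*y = (y + 4)*(y^2 - 4*y) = (y - 4)*(y + 4)*(y)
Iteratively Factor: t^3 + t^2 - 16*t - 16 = (t + 1)*(t^2 - 16) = (t + 1)*(t + 4)*(t - 4)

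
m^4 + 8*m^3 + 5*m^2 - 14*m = m*(m - 1)*(m + 2)*(m + 7)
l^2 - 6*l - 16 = (l - 8)*(l + 2)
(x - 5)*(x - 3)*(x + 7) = x^3 - x^2 - 41*x + 105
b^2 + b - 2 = (b - 1)*(b + 2)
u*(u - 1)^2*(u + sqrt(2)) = u^4 - 2*u^3 + sqrt(2)*u^3 - 2*sqrt(2)*u^2 + u^2 + sqrt(2)*u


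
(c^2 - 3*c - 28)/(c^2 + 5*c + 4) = (c - 7)/(c + 1)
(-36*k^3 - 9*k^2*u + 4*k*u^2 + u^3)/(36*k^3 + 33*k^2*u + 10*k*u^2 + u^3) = (-3*k + u)/(3*k + u)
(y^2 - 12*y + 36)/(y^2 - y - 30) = (y - 6)/(y + 5)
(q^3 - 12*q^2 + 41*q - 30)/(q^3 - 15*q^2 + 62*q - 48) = (q - 5)/(q - 8)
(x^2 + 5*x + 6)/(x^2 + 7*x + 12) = (x + 2)/(x + 4)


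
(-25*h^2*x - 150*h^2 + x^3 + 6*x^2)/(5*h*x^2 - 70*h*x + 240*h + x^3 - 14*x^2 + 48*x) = (-5*h*x - 30*h + x^2 + 6*x)/(x^2 - 14*x + 48)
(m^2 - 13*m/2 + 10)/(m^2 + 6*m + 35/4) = 2*(2*m^2 - 13*m + 20)/(4*m^2 + 24*m + 35)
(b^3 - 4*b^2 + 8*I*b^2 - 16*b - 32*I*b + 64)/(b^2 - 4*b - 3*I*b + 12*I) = (b^2 + 8*I*b - 16)/(b - 3*I)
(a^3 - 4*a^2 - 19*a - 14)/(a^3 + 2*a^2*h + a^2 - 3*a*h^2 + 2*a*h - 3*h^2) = (a^2 - 5*a - 14)/(a^2 + 2*a*h - 3*h^2)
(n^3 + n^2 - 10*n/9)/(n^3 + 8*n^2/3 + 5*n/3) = (n - 2/3)/(n + 1)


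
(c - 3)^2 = c^2 - 6*c + 9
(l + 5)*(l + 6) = l^2 + 11*l + 30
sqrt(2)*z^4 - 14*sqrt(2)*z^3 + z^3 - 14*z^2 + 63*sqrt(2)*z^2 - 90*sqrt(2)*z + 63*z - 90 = (z - 6)*(z - 5)*(z - 3)*(sqrt(2)*z + 1)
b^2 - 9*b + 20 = (b - 5)*(b - 4)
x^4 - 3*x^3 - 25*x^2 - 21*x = x*(x - 7)*(x + 1)*(x + 3)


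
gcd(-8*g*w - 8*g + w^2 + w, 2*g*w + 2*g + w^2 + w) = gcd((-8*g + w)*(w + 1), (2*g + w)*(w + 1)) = w + 1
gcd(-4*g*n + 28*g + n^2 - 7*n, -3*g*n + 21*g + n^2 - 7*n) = n - 7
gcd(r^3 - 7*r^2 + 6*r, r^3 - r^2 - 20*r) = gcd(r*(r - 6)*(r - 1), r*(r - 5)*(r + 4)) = r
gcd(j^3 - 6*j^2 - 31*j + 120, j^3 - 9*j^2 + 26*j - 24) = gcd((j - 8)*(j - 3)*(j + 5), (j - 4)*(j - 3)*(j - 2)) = j - 3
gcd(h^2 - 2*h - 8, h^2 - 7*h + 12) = h - 4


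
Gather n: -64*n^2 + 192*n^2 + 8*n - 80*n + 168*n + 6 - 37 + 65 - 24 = 128*n^2 + 96*n + 10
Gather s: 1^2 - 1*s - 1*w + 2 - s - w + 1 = -2*s - 2*w + 4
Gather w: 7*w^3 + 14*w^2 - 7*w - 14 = 7*w^3 + 14*w^2 - 7*w - 14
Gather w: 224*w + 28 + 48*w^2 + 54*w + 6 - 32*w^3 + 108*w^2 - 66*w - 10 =-32*w^3 + 156*w^2 + 212*w + 24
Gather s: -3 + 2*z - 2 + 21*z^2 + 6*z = 21*z^2 + 8*z - 5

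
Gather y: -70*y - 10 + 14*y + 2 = -56*y - 8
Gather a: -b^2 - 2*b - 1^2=-b^2 - 2*b - 1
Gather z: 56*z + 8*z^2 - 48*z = 8*z^2 + 8*z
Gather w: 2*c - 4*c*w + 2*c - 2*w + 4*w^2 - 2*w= 4*c + 4*w^2 + w*(-4*c - 4)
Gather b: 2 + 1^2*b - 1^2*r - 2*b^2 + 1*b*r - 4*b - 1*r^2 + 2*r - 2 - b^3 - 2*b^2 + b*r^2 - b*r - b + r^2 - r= -b^3 - 4*b^2 + b*(r^2 - 4)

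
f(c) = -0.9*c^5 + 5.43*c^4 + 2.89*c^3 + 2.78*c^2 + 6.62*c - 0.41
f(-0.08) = -0.92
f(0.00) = -0.41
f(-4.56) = 3875.43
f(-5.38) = 8200.07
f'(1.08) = 43.98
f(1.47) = 43.69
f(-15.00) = 949103.29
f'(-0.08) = 6.22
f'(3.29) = 365.01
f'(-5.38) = -6924.60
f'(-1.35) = -53.47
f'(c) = -4.5*c^4 + 21.72*c^3 + 8.67*c^2 + 5.56*c + 6.62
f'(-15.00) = -299243.53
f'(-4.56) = -3843.60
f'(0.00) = 6.62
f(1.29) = 30.78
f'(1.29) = 62.38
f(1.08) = 19.69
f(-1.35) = 10.68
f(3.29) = 443.65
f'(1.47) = 81.51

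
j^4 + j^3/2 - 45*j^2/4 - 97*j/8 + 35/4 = (j - 7/2)*(j - 1/2)*(j + 2)*(j + 5/2)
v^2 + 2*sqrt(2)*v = v*(v + 2*sqrt(2))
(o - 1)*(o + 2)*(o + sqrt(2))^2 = o^4 + o^3 + 2*sqrt(2)*o^3 + 2*sqrt(2)*o^2 - 4*sqrt(2)*o + 2*o - 4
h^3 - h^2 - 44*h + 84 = (h - 6)*(h - 2)*(h + 7)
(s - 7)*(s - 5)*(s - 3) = s^3 - 15*s^2 + 71*s - 105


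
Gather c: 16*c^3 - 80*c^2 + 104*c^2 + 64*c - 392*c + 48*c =16*c^3 + 24*c^2 - 280*c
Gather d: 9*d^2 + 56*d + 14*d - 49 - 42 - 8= 9*d^2 + 70*d - 99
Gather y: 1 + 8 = 9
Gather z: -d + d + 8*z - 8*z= 0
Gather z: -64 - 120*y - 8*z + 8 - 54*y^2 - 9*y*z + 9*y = -54*y^2 - 111*y + z*(-9*y - 8) - 56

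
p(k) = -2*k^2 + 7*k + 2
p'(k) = 7 - 4*k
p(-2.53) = -28.51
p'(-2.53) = 17.12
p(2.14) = 7.82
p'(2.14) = -1.56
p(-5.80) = -105.88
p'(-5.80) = 30.20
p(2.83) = 5.79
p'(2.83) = -4.32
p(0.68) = 5.84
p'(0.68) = 4.28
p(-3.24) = -41.68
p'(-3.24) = 19.96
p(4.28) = -4.68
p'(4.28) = -10.12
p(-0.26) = 0.04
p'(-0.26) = 8.04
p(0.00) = 2.00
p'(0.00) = 7.00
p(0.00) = 2.00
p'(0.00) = 7.00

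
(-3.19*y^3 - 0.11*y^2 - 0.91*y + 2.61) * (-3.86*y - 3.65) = 12.3134*y^4 + 12.0681*y^3 + 3.9141*y^2 - 6.7531*y - 9.5265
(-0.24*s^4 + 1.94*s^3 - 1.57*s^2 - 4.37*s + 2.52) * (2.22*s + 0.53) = -0.5328*s^5 + 4.1796*s^4 - 2.4572*s^3 - 10.5335*s^2 + 3.2783*s + 1.3356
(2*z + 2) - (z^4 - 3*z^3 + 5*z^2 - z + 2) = -z^4 + 3*z^3 - 5*z^2 + 3*z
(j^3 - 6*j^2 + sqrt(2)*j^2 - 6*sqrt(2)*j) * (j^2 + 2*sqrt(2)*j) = j^5 - 6*j^4 + 3*sqrt(2)*j^4 - 18*sqrt(2)*j^3 + 4*j^3 - 24*j^2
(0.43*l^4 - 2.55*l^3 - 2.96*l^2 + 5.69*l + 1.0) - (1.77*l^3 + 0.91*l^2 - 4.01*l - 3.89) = 0.43*l^4 - 4.32*l^3 - 3.87*l^2 + 9.7*l + 4.89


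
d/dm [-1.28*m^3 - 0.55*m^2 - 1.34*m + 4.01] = -3.84*m^2 - 1.1*m - 1.34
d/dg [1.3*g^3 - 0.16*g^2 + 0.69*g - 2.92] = 3.9*g^2 - 0.32*g + 0.69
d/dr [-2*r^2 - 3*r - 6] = -4*r - 3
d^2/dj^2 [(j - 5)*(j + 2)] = 2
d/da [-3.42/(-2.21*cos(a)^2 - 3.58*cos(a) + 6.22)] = (15.1164*cos(a) + 12.2436)*sin(a)/(2.21*cos(a)^2 + 3.58*cos(a) - 6.22)^2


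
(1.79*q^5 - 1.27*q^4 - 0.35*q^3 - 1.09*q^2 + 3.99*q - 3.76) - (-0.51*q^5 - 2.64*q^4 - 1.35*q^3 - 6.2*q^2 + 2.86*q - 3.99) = 2.3*q^5 + 1.37*q^4 + 1.0*q^3 + 5.11*q^2 + 1.13*q + 0.23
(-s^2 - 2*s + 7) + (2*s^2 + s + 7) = s^2 - s + 14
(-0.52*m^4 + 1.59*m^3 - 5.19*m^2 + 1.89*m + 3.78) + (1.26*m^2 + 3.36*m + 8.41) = -0.52*m^4 + 1.59*m^3 - 3.93*m^2 + 5.25*m + 12.19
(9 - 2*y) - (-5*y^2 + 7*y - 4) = 5*y^2 - 9*y + 13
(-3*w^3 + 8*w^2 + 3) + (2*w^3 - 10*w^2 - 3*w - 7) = -w^3 - 2*w^2 - 3*w - 4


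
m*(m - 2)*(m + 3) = m^3 + m^2 - 6*m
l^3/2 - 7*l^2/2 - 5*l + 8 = (l/2 + 1)*(l - 8)*(l - 1)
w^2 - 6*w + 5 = (w - 5)*(w - 1)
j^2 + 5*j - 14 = (j - 2)*(j + 7)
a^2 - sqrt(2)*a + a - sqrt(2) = (a + 1)*(a - sqrt(2))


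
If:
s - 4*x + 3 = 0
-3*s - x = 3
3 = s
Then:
No Solution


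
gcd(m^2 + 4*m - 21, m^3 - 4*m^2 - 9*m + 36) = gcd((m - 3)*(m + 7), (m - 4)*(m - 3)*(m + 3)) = m - 3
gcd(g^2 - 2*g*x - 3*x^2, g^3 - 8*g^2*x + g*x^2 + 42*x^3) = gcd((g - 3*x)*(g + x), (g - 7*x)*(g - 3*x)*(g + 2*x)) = -g + 3*x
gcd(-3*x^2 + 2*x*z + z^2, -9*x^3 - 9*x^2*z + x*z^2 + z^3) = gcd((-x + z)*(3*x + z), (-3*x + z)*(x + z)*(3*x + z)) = 3*x + z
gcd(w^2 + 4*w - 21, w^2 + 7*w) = w + 7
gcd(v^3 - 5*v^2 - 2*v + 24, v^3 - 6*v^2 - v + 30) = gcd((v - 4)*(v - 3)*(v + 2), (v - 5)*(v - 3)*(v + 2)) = v^2 - v - 6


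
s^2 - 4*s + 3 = (s - 3)*(s - 1)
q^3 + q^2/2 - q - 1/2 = (q - 1)*(q + 1/2)*(q + 1)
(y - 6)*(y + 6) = y^2 - 36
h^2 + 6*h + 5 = (h + 1)*(h + 5)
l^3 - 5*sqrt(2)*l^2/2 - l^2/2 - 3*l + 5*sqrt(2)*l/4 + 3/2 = (l - 1/2)*(l - 3*sqrt(2))*(l + sqrt(2)/2)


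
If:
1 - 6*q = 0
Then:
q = 1/6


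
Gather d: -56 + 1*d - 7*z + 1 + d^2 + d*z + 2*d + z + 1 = d^2 + d*(z + 3) - 6*z - 54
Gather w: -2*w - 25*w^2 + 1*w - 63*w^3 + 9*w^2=-63*w^3 - 16*w^2 - w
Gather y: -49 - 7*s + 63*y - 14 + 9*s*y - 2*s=-9*s + y*(9*s + 63) - 63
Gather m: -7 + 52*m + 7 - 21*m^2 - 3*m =-21*m^2 + 49*m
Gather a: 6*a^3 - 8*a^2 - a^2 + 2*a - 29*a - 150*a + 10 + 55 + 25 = 6*a^3 - 9*a^2 - 177*a + 90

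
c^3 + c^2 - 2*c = c*(c - 1)*(c + 2)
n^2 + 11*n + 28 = (n + 4)*(n + 7)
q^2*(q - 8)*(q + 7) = q^4 - q^3 - 56*q^2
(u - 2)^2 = u^2 - 4*u + 4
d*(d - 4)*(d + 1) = d^3 - 3*d^2 - 4*d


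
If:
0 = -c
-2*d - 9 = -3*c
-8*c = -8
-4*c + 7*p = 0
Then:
No Solution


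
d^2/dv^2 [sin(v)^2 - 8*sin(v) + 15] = 8*sin(v) + 2*cos(2*v)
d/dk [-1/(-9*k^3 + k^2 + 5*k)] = (-27*k^2 + 2*k + 5)/(k^2*(-9*k^2 + k + 5)^2)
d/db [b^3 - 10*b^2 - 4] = b*(3*b - 20)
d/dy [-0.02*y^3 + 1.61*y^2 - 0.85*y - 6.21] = -0.06*y^2 + 3.22*y - 0.85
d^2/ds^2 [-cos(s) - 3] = cos(s)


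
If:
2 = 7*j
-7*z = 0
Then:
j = 2/7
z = 0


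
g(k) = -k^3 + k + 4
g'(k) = 1 - 3*k^2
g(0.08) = 4.08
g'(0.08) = 0.98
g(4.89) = -108.04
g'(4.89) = -70.74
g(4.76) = -99.09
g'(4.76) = -66.97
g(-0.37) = 3.68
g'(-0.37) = 0.59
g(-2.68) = 20.57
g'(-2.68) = -20.55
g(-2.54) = 17.85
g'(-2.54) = -18.35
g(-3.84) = 56.78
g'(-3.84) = -43.24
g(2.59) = -10.78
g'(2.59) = -19.12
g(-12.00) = 1720.00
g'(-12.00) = -431.00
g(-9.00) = 724.00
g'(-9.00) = -242.00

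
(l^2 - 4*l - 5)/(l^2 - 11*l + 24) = (l^2 - 4*l - 5)/(l^2 - 11*l + 24)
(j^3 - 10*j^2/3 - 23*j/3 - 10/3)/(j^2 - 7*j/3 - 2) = (j^2 - 4*j - 5)/(j - 3)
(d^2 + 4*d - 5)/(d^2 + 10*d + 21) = (d^2 + 4*d - 5)/(d^2 + 10*d + 21)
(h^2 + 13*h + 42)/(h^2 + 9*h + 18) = (h + 7)/(h + 3)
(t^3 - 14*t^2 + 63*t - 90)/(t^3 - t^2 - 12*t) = (-t^3 + 14*t^2 - 63*t + 90)/(t*(-t^2 + t + 12))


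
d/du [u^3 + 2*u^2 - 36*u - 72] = 3*u^2 + 4*u - 36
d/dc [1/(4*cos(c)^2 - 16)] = sin(c)*cos(c)/(2*(cos(c)^2 - 4)^2)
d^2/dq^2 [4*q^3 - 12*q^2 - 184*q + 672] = 24*q - 24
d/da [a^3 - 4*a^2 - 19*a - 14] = 3*a^2 - 8*a - 19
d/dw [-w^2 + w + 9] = 1 - 2*w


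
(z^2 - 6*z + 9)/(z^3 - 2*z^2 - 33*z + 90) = (z - 3)/(z^2 + z - 30)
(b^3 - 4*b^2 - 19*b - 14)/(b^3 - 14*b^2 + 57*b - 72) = (b^3 - 4*b^2 - 19*b - 14)/(b^3 - 14*b^2 + 57*b - 72)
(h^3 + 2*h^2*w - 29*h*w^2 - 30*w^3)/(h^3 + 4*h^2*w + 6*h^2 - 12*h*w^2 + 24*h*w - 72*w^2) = (-h^2 + 4*h*w + 5*w^2)/(-h^2 + 2*h*w - 6*h + 12*w)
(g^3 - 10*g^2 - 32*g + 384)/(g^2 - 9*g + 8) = (g^2 - 2*g - 48)/(g - 1)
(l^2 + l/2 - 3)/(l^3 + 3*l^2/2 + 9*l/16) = 8*(2*l^2 + l - 6)/(l*(16*l^2 + 24*l + 9))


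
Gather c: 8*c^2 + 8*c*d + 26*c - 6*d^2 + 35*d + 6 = 8*c^2 + c*(8*d + 26) - 6*d^2 + 35*d + 6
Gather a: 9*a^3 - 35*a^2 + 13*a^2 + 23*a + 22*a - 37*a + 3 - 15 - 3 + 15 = 9*a^3 - 22*a^2 + 8*a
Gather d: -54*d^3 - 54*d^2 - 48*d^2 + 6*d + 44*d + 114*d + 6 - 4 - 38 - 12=-54*d^3 - 102*d^2 + 164*d - 48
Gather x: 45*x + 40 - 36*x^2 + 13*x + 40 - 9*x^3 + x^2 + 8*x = -9*x^3 - 35*x^2 + 66*x + 80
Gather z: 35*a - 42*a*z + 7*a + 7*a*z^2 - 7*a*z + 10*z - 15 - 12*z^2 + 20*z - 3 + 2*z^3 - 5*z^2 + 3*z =42*a + 2*z^3 + z^2*(7*a - 17) + z*(33 - 49*a) - 18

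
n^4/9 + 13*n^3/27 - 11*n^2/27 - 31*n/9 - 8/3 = (n/3 + 1/3)*(n/3 + 1)*(n - 8/3)*(n + 3)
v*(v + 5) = v^2 + 5*v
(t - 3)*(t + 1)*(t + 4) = t^3 + 2*t^2 - 11*t - 12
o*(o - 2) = o^2 - 2*o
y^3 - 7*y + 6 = (y - 2)*(y - 1)*(y + 3)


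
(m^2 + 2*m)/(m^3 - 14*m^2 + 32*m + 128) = m/(m^2 - 16*m + 64)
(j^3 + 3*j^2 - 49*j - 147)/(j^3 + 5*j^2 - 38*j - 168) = (j^2 - 4*j - 21)/(j^2 - 2*j - 24)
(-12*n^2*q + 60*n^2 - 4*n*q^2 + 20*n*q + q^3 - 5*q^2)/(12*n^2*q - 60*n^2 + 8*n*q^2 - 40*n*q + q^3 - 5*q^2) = (-6*n + q)/(6*n + q)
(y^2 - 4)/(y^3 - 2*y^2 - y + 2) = (y + 2)/(y^2 - 1)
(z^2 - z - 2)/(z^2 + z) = (z - 2)/z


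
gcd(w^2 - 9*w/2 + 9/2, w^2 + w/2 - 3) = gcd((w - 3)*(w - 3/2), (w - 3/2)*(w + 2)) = w - 3/2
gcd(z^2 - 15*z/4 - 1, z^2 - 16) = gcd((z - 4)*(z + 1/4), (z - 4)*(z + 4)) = z - 4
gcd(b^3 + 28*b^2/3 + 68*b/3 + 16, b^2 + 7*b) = 1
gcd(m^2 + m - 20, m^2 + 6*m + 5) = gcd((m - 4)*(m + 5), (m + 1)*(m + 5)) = m + 5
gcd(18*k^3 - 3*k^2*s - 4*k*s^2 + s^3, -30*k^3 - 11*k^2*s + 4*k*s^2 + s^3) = -6*k^2 - k*s + s^2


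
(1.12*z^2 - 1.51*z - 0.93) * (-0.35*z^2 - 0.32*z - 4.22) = -0.392*z^4 + 0.1701*z^3 - 3.9177*z^2 + 6.6698*z + 3.9246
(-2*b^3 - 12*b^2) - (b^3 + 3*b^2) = -3*b^3 - 15*b^2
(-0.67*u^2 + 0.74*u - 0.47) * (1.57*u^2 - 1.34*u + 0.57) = -1.0519*u^4 + 2.0596*u^3 - 2.1114*u^2 + 1.0516*u - 0.2679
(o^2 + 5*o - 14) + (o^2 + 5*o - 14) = 2*o^2 + 10*o - 28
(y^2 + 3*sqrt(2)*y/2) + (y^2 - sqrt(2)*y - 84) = 2*y^2 + sqrt(2)*y/2 - 84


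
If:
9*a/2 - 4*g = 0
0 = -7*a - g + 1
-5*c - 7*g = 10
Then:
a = 8/65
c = -713/325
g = 9/65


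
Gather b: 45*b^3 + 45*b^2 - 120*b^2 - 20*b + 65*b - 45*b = 45*b^3 - 75*b^2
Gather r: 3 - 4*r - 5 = -4*r - 2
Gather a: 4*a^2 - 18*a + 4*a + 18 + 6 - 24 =4*a^2 - 14*a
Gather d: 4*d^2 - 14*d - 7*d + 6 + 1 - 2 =4*d^2 - 21*d + 5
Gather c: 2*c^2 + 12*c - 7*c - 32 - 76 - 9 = 2*c^2 + 5*c - 117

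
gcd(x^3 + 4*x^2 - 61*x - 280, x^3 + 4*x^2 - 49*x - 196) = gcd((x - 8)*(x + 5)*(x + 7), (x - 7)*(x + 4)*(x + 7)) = x + 7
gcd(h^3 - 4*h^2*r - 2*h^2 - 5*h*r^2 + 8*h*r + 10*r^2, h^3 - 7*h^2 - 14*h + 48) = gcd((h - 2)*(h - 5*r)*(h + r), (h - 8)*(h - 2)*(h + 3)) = h - 2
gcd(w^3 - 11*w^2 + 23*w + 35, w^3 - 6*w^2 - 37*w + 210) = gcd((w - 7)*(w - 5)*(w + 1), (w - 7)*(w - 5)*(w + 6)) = w^2 - 12*w + 35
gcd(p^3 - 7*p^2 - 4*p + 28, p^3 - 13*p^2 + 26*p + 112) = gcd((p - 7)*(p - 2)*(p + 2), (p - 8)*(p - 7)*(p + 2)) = p^2 - 5*p - 14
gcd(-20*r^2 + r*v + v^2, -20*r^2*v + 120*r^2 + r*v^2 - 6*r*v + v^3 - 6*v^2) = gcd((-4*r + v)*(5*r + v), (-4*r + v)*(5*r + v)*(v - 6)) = 20*r^2 - r*v - v^2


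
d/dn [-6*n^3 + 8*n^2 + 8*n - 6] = -18*n^2 + 16*n + 8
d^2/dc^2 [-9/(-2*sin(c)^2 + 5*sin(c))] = 9*(-16*sin(c) + 30 - 1/sin(c) - 60/sin(c)^2 + 50/sin(c)^3)/(2*sin(c) - 5)^3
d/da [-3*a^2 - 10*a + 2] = -6*a - 10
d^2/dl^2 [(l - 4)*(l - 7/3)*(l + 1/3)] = 6*l - 12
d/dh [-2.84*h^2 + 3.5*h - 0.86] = 3.5 - 5.68*h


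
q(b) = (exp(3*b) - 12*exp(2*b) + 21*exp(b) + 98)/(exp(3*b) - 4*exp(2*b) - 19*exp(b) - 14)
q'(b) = (-3*exp(3*b) + 8*exp(2*b) + 19*exp(b))*(exp(3*b) - 12*exp(2*b) + 21*exp(b) + 98)/(exp(3*b) - 4*exp(2*b) - 19*exp(b) - 14)^2 + (3*exp(3*b) - 24*exp(2*b) + 21*exp(b))/(exp(3*b) - 4*exp(2*b) - 19*exp(b) - 14) = 8*exp(b)/(exp(2*b) + 2*exp(b) + 1)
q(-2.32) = -6.28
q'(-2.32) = 0.65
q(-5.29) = -6.96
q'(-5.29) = 0.04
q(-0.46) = -3.90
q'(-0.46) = 1.90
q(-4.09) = -6.87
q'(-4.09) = 0.13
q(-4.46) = -6.91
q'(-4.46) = 0.09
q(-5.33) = -6.96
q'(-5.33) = 0.04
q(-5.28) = -6.96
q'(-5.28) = 0.04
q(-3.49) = -6.76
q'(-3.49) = 0.23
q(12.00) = 1.00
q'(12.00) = 0.00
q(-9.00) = -7.00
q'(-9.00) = 0.00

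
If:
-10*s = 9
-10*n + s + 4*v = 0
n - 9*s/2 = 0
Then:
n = -81/20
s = -9/10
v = -99/10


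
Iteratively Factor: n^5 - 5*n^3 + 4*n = (n - 2)*(n^4 + 2*n^3 - n^2 - 2*n) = (n - 2)*(n - 1)*(n^3 + 3*n^2 + 2*n) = (n - 2)*(n - 1)*(n + 1)*(n^2 + 2*n) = (n - 2)*(n - 1)*(n + 1)*(n + 2)*(n)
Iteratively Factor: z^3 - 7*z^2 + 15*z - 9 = (z - 3)*(z^2 - 4*z + 3) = (z - 3)^2*(z - 1)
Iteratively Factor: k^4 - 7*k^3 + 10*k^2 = (k - 5)*(k^3 - 2*k^2) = (k - 5)*(k - 2)*(k^2) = k*(k - 5)*(k - 2)*(k)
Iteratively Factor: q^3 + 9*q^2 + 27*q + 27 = (q + 3)*(q^2 + 6*q + 9) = (q + 3)^2*(q + 3)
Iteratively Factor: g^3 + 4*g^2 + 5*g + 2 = (g + 1)*(g^2 + 3*g + 2) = (g + 1)^2*(g + 2)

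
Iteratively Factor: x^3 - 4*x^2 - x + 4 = (x - 4)*(x^2 - 1) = (x - 4)*(x - 1)*(x + 1)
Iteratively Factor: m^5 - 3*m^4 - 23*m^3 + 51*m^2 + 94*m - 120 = (m + 2)*(m^4 - 5*m^3 - 13*m^2 + 77*m - 60) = (m - 1)*(m + 2)*(m^3 - 4*m^2 - 17*m + 60) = (m - 1)*(m + 2)*(m + 4)*(m^2 - 8*m + 15) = (m - 3)*(m - 1)*(m + 2)*(m + 4)*(m - 5)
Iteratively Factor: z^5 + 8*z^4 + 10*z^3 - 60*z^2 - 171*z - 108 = (z + 1)*(z^4 + 7*z^3 + 3*z^2 - 63*z - 108) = (z - 3)*(z + 1)*(z^3 + 10*z^2 + 33*z + 36) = (z - 3)*(z + 1)*(z + 4)*(z^2 + 6*z + 9) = (z - 3)*(z + 1)*(z + 3)*(z + 4)*(z + 3)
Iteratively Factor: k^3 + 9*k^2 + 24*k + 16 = (k + 4)*(k^2 + 5*k + 4) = (k + 1)*(k + 4)*(k + 4)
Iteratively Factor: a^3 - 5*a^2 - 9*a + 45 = (a - 3)*(a^2 - 2*a - 15) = (a - 3)*(a + 3)*(a - 5)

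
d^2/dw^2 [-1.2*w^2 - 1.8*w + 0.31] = -2.40000000000000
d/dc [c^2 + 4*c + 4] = 2*c + 4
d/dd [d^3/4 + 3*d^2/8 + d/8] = 3*d^2/4 + 3*d/4 + 1/8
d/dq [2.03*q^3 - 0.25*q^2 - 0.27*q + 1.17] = 6.09*q^2 - 0.5*q - 0.27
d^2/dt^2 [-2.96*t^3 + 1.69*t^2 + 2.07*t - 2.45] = 3.38 - 17.76*t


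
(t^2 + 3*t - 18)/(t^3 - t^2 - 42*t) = (t - 3)/(t*(t - 7))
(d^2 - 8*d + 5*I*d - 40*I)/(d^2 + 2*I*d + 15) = (d - 8)/(d - 3*I)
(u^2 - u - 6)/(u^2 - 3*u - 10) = (u - 3)/(u - 5)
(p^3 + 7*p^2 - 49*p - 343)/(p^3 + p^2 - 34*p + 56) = (p^2 - 49)/(p^2 - 6*p + 8)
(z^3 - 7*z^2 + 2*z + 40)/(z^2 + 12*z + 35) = (z^3 - 7*z^2 + 2*z + 40)/(z^2 + 12*z + 35)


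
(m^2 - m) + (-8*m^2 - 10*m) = -7*m^2 - 11*m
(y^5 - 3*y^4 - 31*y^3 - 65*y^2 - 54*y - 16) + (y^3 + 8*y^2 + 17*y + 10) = y^5 - 3*y^4 - 30*y^3 - 57*y^2 - 37*y - 6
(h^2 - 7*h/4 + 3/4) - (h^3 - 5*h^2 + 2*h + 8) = -h^3 + 6*h^2 - 15*h/4 - 29/4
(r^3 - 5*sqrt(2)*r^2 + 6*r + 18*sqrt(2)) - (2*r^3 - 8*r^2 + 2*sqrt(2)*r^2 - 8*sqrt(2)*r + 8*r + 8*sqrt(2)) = -r^3 - 7*sqrt(2)*r^2 + 8*r^2 - 2*r + 8*sqrt(2)*r + 10*sqrt(2)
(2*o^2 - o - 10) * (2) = 4*o^2 - 2*o - 20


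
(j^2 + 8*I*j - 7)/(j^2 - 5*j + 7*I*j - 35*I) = (j + I)/(j - 5)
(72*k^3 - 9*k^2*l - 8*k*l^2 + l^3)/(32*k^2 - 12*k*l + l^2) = (9*k^2 - l^2)/(4*k - l)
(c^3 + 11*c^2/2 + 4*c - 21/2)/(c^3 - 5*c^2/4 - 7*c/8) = 4*(-2*c^3 - 11*c^2 - 8*c + 21)/(c*(-8*c^2 + 10*c + 7))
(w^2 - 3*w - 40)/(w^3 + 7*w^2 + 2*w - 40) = (w - 8)/(w^2 + 2*w - 8)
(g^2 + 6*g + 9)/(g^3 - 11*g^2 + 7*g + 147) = (g + 3)/(g^2 - 14*g + 49)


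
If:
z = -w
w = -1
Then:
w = -1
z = 1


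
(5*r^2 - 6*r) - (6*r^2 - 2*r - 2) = -r^2 - 4*r + 2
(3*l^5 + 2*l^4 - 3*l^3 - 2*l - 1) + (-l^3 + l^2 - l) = 3*l^5 + 2*l^4 - 4*l^3 + l^2 - 3*l - 1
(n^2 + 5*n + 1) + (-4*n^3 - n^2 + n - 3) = -4*n^3 + 6*n - 2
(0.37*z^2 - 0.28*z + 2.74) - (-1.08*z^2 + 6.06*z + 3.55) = 1.45*z^2 - 6.34*z - 0.81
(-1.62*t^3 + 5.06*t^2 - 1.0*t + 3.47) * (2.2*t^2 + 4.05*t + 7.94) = -3.564*t^5 + 4.571*t^4 + 5.4302*t^3 + 43.7604*t^2 + 6.1135*t + 27.5518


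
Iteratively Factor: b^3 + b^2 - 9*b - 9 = (b + 1)*(b^2 - 9) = (b - 3)*(b + 1)*(b + 3)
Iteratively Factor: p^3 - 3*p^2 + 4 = (p - 2)*(p^2 - p - 2) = (p - 2)^2*(p + 1)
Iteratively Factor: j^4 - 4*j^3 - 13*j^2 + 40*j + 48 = (j - 4)*(j^3 - 13*j - 12) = (j - 4)*(j + 1)*(j^2 - j - 12) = (j - 4)*(j + 1)*(j + 3)*(j - 4)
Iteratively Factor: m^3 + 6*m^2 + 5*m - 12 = (m + 3)*(m^2 + 3*m - 4) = (m + 3)*(m + 4)*(m - 1)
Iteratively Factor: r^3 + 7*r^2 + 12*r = (r + 4)*(r^2 + 3*r) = r*(r + 4)*(r + 3)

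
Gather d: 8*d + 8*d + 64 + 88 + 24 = 16*d + 176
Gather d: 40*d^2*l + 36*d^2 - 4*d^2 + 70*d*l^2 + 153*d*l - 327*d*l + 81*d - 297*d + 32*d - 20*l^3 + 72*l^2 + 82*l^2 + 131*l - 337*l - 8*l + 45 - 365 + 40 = d^2*(40*l + 32) + d*(70*l^2 - 174*l - 184) - 20*l^3 + 154*l^2 - 214*l - 280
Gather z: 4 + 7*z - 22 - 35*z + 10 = -28*z - 8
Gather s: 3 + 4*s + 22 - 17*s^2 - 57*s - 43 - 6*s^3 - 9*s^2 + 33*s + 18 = -6*s^3 - 26*s^2 - 20*s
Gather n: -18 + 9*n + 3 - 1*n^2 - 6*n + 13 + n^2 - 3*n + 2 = 0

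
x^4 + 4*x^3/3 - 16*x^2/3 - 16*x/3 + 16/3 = (x - 2)*(x - 2/3)*(x + 2)^2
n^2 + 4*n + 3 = (n + 1)*(n + 3)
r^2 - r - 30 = (r - 6)*(r + 5)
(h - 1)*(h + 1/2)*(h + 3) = h^3 + 5*h^2/2 - 2*h - 3/2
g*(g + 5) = g^2 + 5*g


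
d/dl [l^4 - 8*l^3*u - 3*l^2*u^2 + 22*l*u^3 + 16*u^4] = 4*l^3 - 24*l^2*u - 6*l*u^2 + 22*u^3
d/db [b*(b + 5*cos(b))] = -5*b*sin(b) + 2*b + 5*cos(b)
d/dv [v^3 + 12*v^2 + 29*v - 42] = 3*v^2 + 24*v + 29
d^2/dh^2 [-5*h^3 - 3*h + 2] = -30*h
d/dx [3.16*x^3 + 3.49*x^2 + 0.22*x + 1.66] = 9.48*x^2 + 6.98*x + 0.22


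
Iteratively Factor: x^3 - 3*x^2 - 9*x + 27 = (x - 3)*(x^2 - 9) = (x - 3)^2*(x + 3)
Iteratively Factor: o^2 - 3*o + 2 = (o - 2)*(o - 1)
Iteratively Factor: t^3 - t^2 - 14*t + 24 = (t - 3)*(t^2 + 2*t - 8) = (t - 3)*(t + 4)*(t - 2)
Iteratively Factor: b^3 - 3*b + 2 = (b + 2)*(b^2 - 2*b + 1) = (b - 1)*(b + 2)*(b - 1)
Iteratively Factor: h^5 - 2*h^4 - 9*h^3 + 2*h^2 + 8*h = (h)*(h^4 - 2*h^3 - 9*h^2 + 2*h + 8) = h*(h + 1)*(h^3 - 3*h^2 - 6*h + 8) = h*(h - 1)*(h + 1)*(h^2 - 2*h - 8) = h*(h - 1)*(h + 1)*(h + 2)*(h - 4)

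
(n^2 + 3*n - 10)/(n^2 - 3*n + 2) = (n + 5)/(n - 1)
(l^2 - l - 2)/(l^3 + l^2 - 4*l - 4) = 1/(l + 2)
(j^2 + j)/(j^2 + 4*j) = (j + 1)/(j + 4)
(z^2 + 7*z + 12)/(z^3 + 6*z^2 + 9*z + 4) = (z + 3)/(z^2 + 2*z + 1)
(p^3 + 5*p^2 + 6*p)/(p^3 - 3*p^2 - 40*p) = (p^2 + 5*p + 6)/(p^2 - 3*p - 40)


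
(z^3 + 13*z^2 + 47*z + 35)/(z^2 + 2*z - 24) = (z^3 + 13*z^2 + 47*z + 35)/(z^2 + 2*z - 24)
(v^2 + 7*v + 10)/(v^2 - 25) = (v + 2)/(v - 5)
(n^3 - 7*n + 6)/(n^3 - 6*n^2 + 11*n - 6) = (n + 3)/(n - 3)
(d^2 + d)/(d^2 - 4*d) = (d + 1)/(d - 4)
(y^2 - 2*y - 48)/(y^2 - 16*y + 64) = (y + 6)/(y - 8)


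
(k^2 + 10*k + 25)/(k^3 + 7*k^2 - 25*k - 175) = (k + 5)/(k^2 + 2*k - 35)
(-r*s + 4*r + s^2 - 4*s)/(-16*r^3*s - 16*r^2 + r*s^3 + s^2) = (r*s - 4*r - s^2 + 4*s)/(16*r^3*s + 16*r^2 - r*s^3 - s^2)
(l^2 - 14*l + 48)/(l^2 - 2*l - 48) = (l - 6)/(l + 6)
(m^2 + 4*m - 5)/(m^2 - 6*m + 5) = (m + 5)/(m - 5)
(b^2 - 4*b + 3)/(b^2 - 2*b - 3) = (b - 1)/(b + 1)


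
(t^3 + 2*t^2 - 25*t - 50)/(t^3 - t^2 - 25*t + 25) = (t + 2)/(t - 1)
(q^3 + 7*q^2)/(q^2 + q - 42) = q^2/(q - 6)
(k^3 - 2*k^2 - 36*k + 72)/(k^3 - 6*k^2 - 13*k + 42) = (k^2 - 36)/(k^2 - 4*k - 21)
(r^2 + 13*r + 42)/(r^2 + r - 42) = (r + 6)/(r - 6)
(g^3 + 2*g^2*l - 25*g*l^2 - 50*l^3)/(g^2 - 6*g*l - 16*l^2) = (g^2 - 25*l^2)/(g - 8*l)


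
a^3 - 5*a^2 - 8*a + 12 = (a - 6)*(a - 1)*(a + 2)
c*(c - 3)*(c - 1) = c^3 - 4*c^2 + 3*c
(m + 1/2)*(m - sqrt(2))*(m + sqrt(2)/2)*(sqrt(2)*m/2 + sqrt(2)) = sqrt(2)*m^4/2 - m^3/2 + 5*sqrt(2)*m^3/4 - 5*m^2/4 - 5*sqrt(2)*m/4 - m/2 - sqrt(2)/2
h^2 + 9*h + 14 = (h + 2)*(h + 7)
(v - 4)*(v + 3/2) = v^2 - 5*v/2 - 6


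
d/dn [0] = 0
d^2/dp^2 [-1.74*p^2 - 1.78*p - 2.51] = -3.48000000000000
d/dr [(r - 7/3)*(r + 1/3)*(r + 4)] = 3*r^2 + 4*r - 79/9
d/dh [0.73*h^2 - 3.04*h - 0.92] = 1.46*h - 3.04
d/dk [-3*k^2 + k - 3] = 1 - 6*k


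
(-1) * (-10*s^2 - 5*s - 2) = 10*s^2 + 5*s + 2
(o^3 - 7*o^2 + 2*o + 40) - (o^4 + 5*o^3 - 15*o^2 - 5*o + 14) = -o^4 - 4*o^3 + 8*o^2 + 7*o + 26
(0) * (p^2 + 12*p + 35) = 0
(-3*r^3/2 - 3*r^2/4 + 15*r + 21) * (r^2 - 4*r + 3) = -3*r^5/2 + 21*r^4/4 + 27*r^3/2 - 165*r^2/4 - 39*r + 63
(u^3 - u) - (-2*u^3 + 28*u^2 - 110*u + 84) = 3*u^3 - 28*u^2 + 109*u - 84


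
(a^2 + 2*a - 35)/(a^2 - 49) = (a - 5)/(a - 7)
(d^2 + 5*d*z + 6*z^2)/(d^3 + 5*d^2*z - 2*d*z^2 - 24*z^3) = (-d - 2*z)/(-d^2 - 2*d*z + 8*z^2)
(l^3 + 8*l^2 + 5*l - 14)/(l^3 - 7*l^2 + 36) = (l^2 + 6*l - 7)/(l^2 - 9*l + 18)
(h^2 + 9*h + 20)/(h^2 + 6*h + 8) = (h + 5)/(h + 2)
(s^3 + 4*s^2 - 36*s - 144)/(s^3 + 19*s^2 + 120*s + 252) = (s^2 - 2*s - 24)/(s^2 + 13*s + 42)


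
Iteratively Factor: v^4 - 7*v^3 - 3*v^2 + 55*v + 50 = (v - 5)*(v^3 - 2*v^2 - 13*v - 10) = (v - 5)^2*(v^2 + 3*v + 2) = (v - 5)^2*(v + 1)*(v + 2)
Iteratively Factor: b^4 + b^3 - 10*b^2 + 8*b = (b - 2)*(b^3 + 3*b^2 - 4*b) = (b - 2)*(b - 1)*(b^2 + 4*b) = (b - 2)*(b - 1)*(b + 4)*(b)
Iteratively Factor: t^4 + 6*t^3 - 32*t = (t + 4)*(t^3 + 2*t^2 - 8*t) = t*(t + 4)*(t^2 + 2*t - 8) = t*(t - 2)*(t + 4)*(t + 4)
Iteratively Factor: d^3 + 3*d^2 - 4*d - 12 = (d + 3)*(d^2 - 4) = (d - 2)*(d + 3)*(d + 2)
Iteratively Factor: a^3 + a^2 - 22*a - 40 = (a + 4)*(a^2 - 3*a - 10) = (a + 2)*(a + 4)*(a - 5)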